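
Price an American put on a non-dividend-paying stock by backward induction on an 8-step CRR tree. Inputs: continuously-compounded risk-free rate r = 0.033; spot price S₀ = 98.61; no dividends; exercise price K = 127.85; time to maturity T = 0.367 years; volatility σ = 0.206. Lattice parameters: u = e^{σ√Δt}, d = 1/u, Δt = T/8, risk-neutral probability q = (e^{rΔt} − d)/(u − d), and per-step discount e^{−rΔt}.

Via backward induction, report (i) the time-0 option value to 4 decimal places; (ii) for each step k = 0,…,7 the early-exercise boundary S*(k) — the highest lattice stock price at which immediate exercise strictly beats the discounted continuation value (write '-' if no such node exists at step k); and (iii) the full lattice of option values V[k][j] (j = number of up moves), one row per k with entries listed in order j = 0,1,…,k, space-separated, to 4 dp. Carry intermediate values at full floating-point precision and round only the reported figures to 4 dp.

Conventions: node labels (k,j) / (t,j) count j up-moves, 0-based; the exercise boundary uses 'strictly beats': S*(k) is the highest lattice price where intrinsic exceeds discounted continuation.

Δt=0.04587  u=1.04511  d=0.95684  q=0.50613  discount=0.99849
step 8 (expiry): payoffs max(K−S,0) = 58.5672 52.1755 45.1942 37.5689 29.2400 20.1428 10.2063 0.0000 0.0000
step 7: (k=7,j=0): S=72.4081, K−S=55.4419, hold=55.2485 ⇒ V=55.4419 exercise | (k=7,j=1): S=79.0881, K−S=48.7619, hold=48.5685 ⇒ V=48.7619 exercise | (k=7,j=2): S=86.3844, K−S=41.4656, hold=41.2722 ⇒ V=41.4656 exercise | (k=7,j=3): S=94.3537, K−S=33.4963, hold=33.3029 ⇒ V=33.4963 exercise | (k=7,j=4): S=103.0583, K−S=24.7917, hold=24.5983 ⇒ V=24.7917 exercise | (k=7,j=5): S=112.5659, K−S=15.2841, hold=15.0907 ⇒ V=15.2841 exercise | (k=7,j=6): S=122.9506, K−S=4.8994, hold=5.0329 ⇒ V=5.0329 continue | (k=7,j=7): S=134.2934, K−S=0.0000, hold=0.0000 ⇒ V=0.0000 continue  boundary S*=112.5659
step 6: (k=6,j=0): S=75.6745, K−S=52.1755, hold=51.9821 ⇒ V=52.1755 exercise | (k=6,j=1): S=82.6558, K−S=45.1942, hold=45.0008 ⇒ V=45.1942 exercise | (k=6,j=2): S=90.2811, K−S=37.5689, hold=37.3755 ⇒ V=37.5689 exercise | (k=6,j=3): S=98.6100, K−S=29.2400, hold=29.0466 ⇒ V=29.2400 exercise | (k=6,j=4): S=107.7072, K−S=20.1428, hold=19.9494 ⇒ V=20.1428 exercise | (k=6,j=5): S=117.6437, K−S=10.2063, hold=10.0804 ⇒ V=10.2063 exercise | (k=6,j=6): S=128.4969, K−S=0.0000, hold=2.4818 ⇒ V=2.4818 continue  boundary S*=117.6437
step 5: (k=5,j=0): S=79.0881, K−S=48.7619, hold=48.5685 ⇒ V=48.7619 exercise | (k=5,j=1): S=86.3844, K−S=41.4656, hold=41.2722 ⇒ V=41.4656 exercise | (k=5,j=2): S=94.3537, K−S=33.4963, hold=33.3029 ⇒ V=33.4963 exercise | (k=5,j=3): S=103.0583, K−S=24.7917, hold=24.5983 ⇒ V=24.7917 exercise | (k=5,j=4): S=112.5659, K−S=15.2841, hold=15.0907 ⇒ V=15.2841 exercise | (k=5,j=5): S=122.9506, K−S=4.8994, hold=6.2871 ⇒ V=6.2871 continue  boundary S*=112.5659
step 4: (k=4,j=0): S=82.6558, K−S=45.1942, hold=45.0008 ⇒ V=45.1942 exercise | (k=4,j=1): S=90.2811, K−S=37.5689, hold=37.3755 ⇒ V=37.5689 exercise | (k=4,j=2): S=98.6100, K−S=29.2400, hold=29.0466 ⇒ V=29.2400 exercise | (k=4,j=3): S=107.7072, K−S=20.1428, hold=19.9494 ⇒ V=20.1428 exercise | (k=4,j=4): S=117.6437, K−S=10.2063, hold=10.7142 ⇒ V=10.7142 continue  boundary S*=107.7072
step 3: (k=3,j=0): S=86.3844, K−S=41.4656, hold=41.2722 ⇒ V=41.4656 exercise | (k=3,j=1): S=94.3537, K−S=33.4963, hold=33.3029 ⇒ V=33.4963 exercise | (k=3,j=2): S=103.0583, K−S=24.7917, hold=24.5983 ⇒ V=24.7917 exercise | (k=3,j=3): S=112.5659, K−S=15.2841, hold=15.3474 ⇒ V=15.3474 continue  boundary S*=103.0583
step 2: (k=2,j=0): S=90.2811, K−S=37.5689, hold=37.3755 ⇒ V=37.5689 exercise | (k=2,j=1): S=98.6100, K−S=29.2400, hold=29.0466 ⇒ V=29.2400 exercise | (k=2,j=2): S=107.7072, K−S=20.1428, hold=19.9814 ⇒ V=20.1428 exercise  boundary S*=107.7072
step 1: (k=1,j=0): S=94.3537, K−S=33.4963, hold=33.3029 ⇒ V=33.4963 exercise | (k=1,j=1): S=103.0583, K−S=24.7917, hold=24.5983 ⇒ V=24.7917 exercise  boundary S*=103.0583
step 0: (k=0,j=0): S=98.6100, K−S=29.2400, hold=29.0466 ⇒ V=29.2400 exercise  boundary S*=98.6100

price = 29.2400
boundary = 98.6100 103.0583 107.7072 103.0583 107.7072 112.5659 117.6437 112.5659
tree:
29.2400
33.4963 24.7917
37.5689 29.2400 20.1428
41.4656 33.4963 24.7917 15.3474
45.1942 37.5689 29.2400 20.1428 10.7142
48.7619 41.4656 33.4963 24.7917 15.2841 6.2871
52.1755 45.1942 37.5689 29.2400 20.1428 10.2063 2.4818
55.4419 48.7619 41.4656 33.4963 24.7917 15.2841 5.0329 0.0000
58.5672 52.1755 45.1942 37.5689 29.2400 20.1428 10.2063 0.0000 0.0000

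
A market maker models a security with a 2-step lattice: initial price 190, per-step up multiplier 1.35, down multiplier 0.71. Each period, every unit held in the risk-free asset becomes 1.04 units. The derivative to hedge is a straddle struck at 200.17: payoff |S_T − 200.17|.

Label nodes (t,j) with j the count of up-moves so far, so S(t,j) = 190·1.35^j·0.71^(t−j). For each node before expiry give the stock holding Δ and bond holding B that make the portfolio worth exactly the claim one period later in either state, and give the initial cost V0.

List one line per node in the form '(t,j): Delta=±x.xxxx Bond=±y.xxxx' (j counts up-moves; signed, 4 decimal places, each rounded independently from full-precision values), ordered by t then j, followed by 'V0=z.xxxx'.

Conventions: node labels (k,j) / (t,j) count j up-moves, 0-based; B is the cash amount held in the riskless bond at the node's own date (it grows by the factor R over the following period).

Arbitrage-free pricing uses the up-move probability p* = (R−d)/(u−d) = 0.5156, discounting each step at R = 1.04.
At maturity the claim pays: V(2,0)=104.3910, V(2,1)=18.0550, V(2,2)=146.1050
Node (1,0) S=134.9000: V=(p*·18.0550+(1−p*)·104.3910)/1.04=57.5712; Δ=(18.0550−104.3910)/(182.1150−95.7790)=-1.0000; B=V−Δ·S=192.4712
Node (1,1) S=256.5000: V=(p*·146.1050+(1−p*)·18.0550)/1.04=80.8469; Δ=(146.1050−18.0550)/(346.2750−182.1150)=0.7800; B=V−Δ·S=-119.2312
Node (0,0) S=190.0000: V=(p*·80.8469+(1−p*)·57.5712)/1.04=66.8968; Δ=(80.8469−57.5712)/(256.5000−134.9000)=0.1914; B=V−Δ·S=30.5285
Check: Δ(0,0)·S0 + B(0,0) = 66.8968 = V0.

(0,0): Delta=0.1914 Bond=30.5285
(1,0): Delta=-1.0000 Bond=192.4712
(1,1): Delta=0.7800 Bond=-119.2312
V0=66.8968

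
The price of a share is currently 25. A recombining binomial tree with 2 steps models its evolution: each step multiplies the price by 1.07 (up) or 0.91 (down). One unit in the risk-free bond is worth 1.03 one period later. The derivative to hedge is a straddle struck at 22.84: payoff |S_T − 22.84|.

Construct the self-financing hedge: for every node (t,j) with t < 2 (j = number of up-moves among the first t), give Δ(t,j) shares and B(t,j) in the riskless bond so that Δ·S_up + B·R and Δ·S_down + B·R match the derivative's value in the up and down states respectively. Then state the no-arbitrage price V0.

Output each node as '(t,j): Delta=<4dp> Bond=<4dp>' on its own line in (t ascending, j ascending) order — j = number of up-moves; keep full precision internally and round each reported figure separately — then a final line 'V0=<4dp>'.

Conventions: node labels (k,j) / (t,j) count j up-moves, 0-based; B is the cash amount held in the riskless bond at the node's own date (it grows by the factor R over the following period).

(0,0): Delta=0.7406 Bond=-14.7919
(1,0): Delta=-0.1745 Bond=5.5816
(1,1): Delta=1.0000 Bond=-22.1748
V0=3.7230

The replicating-portfolio and risk-neutral prices coincide; use p* = (1.03−0.91)/(1.07−0.91) = 0.7500 for the latter.
Terminal payoffs: V(2,0)=2.1375, V(2,1)=1.5025, V(2,2)=5.7825
Node (1,0) S=22.7500: V=(p*·1.5025+(1−p*)·2.1375)/1.03=1.6129; Δ=(1.5025−2.1375)/(24.3425−20.7025)=-0.1745; B=V−Δ·S=5.5816
Node (1,1) S=26.7500: V=(p*·5.7825+(1−p*)·1.5025)/1.03=4.5752; Δ=(5.7825−1.5025)/(28.6225−24.3425)=1.0000; B=V−Δ·S=-22.1748
Node (0,0) S=25.0000: V=(p*·4.5752+(1−p*)·1.6129)/1.03=3.7230; Δ=(4.5752−1.6129)/(26.7500−22.7500)=0.7406; B=V−Δ·S=-14.7919
Sanity check at the root: Δ(0,0)·S0 + B(0,0) reproduces V0 = 3.7230.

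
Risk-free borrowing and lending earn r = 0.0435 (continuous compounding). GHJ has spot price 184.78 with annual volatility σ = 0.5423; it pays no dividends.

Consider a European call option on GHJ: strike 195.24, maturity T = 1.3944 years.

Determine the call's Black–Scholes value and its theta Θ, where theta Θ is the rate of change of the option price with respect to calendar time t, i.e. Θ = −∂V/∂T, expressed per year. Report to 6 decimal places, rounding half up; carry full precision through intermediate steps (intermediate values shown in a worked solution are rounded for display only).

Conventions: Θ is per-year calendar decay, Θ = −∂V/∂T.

price = 46.799339
Θ = -19.054926

σ√T = 0.5423·√1.3944 = 0.640373
d₁ = (ln(S/K) + (r+σ²/2)T) / (σ√T) = (ln(184.78/195.24) + (0.0435+0.5423²/2)·1.3944) / 0.640373 = (-0.055064 + 0.265695) / 0.640373 = 0.328920
d₂ = d₁ − σ√T = 0.328920 − 0.640373 = -0.311453
e^{−rT} = 0.941147
N(d₁) = 0.628892,  N(d₂) = 0.377728
Call price V = S·N(d₁) − K·e^{−rT}·N(d₂) = 116.206670 − 69.407330 = 46.799339
φ(d₁) = (1/√(2π))·e^{−d₁²/2} = 0.377935
Θ = −S·φ(d₁)·σ/(2√T) − r·K·e^{−rT}·N(d₂) = −16.035707 − 3.019219 = -19.054926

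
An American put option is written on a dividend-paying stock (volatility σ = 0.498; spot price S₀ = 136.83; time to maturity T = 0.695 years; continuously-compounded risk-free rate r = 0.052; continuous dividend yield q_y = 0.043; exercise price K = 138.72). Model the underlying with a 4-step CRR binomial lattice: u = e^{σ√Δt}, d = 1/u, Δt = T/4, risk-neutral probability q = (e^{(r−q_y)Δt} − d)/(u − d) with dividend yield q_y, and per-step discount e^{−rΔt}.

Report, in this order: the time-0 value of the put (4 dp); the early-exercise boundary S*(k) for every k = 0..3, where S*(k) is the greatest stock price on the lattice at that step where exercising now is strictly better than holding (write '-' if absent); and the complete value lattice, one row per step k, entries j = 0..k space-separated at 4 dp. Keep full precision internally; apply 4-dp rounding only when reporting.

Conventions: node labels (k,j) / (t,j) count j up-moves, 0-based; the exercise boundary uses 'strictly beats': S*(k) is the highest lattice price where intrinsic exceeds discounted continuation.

price = 21.8785
boundary = - - 90.3394 111.1806
tree:
21.8785
33.1779 8.6205
48.3806 15.4147 0.5573
65.3151 27.5394 1.0263 0.0000
79.0752 48.3806 1.8900 0.0000 0.0000

params: Δt=0.17375 u=1.23070 d=0.81255 q=0.45203 e^(-rΔt)=0.99101
t_4 payoffs: 79.0752 48.3806 1.8900 0.0000 0.0000
t_3: node(3,0) S=73.4049 payoff=65.3151 vs cont=64.6138 → 65.3151 [stop]  node(3,1) S=111.1806 payoff=27.5394 vs cont=27.1192 → 27.5394 [stop]  node(3,2) S=168.3967 payoff=0.0000 vs cont=1.0263 → 1.0263 [wait]  node(3,3) S=255.0573 payoff=0.0000 vs cont=0.0000 → 0.0000 [wait]  ⇒ S*(3)=111.1806
t_2: node(2,0) S=90.3394 payoff=48.3806 vs cont=47.8054 → 48.3806 [stop]  node(2,1) S=136.8300 payoff=1.8900 vs cont=15.4147 → 15.4147 [wait]  node(2,2) S=207.2457 payoff=0.0000 vs cont=0.5573 → 0.5573 [wait]  ⇒ S*(2)=90.3394
t_1: node(1,0) S=111.1806 payoff=27.5394 vs cont=33.1779 → 33.1779 [wait]  node(1,1) S=168.3967 payoff=0.0000 vs cont=8.6205 → 8.6205 [wait]  ⇒ S*(1)=-
t_0: node(0,0) S=136.8300 payoff=1.8900 vs cont=21.8785 → 21.8785 [wait]  ⇒ S*(0)=-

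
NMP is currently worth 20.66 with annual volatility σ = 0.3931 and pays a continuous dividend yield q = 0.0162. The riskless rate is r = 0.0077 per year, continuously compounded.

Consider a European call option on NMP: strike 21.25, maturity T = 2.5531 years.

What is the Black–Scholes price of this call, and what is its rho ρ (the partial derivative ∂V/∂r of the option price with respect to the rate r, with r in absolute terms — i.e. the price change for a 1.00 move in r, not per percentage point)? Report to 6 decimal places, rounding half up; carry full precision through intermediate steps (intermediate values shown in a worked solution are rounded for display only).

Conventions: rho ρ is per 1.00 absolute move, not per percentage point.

price = 4.520254
ρ = 18.459397

σ√T = 0.3931·√2.5531 = 0.628112
d₁ = (ln(S/K) + (r−q+σ²/2)T) / (σ√T) = (ln(20.66/21.25) + (0.0077−0.0162+0.3931²/2)·2.5531) / 0.628112 = (-0.028157 + 0.175561) / 0.628112 = 0.234677
d₂ = d₁ − σ√T = 0.234677 − 0.628112 = -0.393435
e^{−rT} = 0.980533
e^{−qT} = 0.959483
N(d₁) = 0.592770,  N(d₂) = 0.346999
Call price V = S·e^{−qT}·N(d₁) − K·e^{−rT}·N(d₂) = 11.750443 − 7.230190 = 4.520254
ρ = K·T·e^{−rT}·N(d₂) = 18.459397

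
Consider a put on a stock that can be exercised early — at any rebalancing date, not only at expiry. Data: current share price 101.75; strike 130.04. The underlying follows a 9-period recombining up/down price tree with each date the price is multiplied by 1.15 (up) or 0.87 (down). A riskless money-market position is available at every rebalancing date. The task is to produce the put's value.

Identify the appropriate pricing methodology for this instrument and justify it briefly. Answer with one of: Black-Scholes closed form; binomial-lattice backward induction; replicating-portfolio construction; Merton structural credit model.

Key observation: early exercise of the strike-130.04 put must be checked at each of the 9 dates (spot 101.75), which forces a node-by-node comparison of intrinsic and continuation value backward from expiry.

framework: binomial-lattice backward induction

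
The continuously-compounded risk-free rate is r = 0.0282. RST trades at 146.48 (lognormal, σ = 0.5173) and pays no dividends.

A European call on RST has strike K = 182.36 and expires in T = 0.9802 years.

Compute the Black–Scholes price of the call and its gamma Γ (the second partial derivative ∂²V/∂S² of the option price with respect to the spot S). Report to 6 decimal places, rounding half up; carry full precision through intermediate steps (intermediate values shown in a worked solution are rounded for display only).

price = 19.477165
Γ = 0.005281

σ√T = 0.5173·√0.9802 = 0.512153
d₁ = (ln(S/K) + (r+σ²/2)T) / (σ√T) = (ln(146.48/182.36) + (0.0282+0.5173²/2)·0.9802) / 0.512153 = (-0.219094 + 0.158792) / 0.512153 = -0.117742
d₂ = d₁ − σ√T = -0.117742 − 0.512153 = -0.629895
e^{−rT} = 0.972737
N(d₁) = 0.453136,  N(d₂) = 0.264382
Call price V = S·N(d₁) − K·e^{−rT}·N(d₂) = 66.375382 − 46.898218 = 19.477165
φ(d₁) = (1/√(2π))·e^{−d₁²/2} = 0.396187
Γ = φ(d₁) / (S·σ·√T) = 0.005281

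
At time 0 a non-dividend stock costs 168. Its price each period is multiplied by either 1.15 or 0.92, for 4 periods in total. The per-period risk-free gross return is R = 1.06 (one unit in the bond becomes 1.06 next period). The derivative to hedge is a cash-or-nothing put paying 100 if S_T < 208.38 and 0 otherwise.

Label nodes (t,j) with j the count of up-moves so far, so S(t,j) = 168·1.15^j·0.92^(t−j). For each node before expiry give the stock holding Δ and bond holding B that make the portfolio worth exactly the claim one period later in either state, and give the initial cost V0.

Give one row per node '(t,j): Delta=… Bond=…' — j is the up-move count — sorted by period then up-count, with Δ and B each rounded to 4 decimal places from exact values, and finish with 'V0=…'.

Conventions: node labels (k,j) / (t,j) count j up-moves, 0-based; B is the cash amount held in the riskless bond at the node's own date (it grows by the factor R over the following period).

(0,0): Delta=-0.9451 Bond=199.1529
(1,0): Delta=-0.9276 Bond=208.3970
(1,1): Delta=-0.9541 Bond=212.8411
(2,0): Delta=0.0000 Bond=88.9996
(2,1): Delta=-1.4047 Bond=305.6944
(2,2): Delta=-0.7224 Bond=174.1297
(3,0): Delta=0.0000 Bond=94.3396
(3,1): Delta=0.0000 Bond=94.3396
(3,2): Delta=-2.1271 Bond=471.6981
(3,3): Delta=0.0000 Bond=0.0000
V0=40.3747

No-arbitrage ⇒ martingale measure with p* = (R−d)/(u−d) = 0.6087.
Payoffs at expiry: V(4,0)=100.0000, V(4,1)=100.0000, V(4,2)=100.0000, V(4,3)=0.0000, V(4,4)=0.0000
(3,0): S=130.8196. Δ = (V_up−V_dn)/(S_up−S_dn) = (100.0000−100.0000)/(150.4425−120.3540) = 0.0000. V = [p*·100.0000 + (1−p*)·100.0000]/1.06 = 94.3396. B = V − Δ·S = 94.3396.
(3,1): S=163.5245. Δ = (V_up−V_dn)/(S_up−S_dn) = (100.0000−100.0000)/(188.0532−150.4425) = 0.0000. V = [p*·100.0000 + (1−p*)·100.0000]/1.06 = 94.3396. B = V − Δ·S = 94.3396.
(3,2): S=204.4056. Δ = (V_up−V_dn)/(S_up−S_dn) = (0.0000−100.0000)/(235.0664−188.0532) = -2.1271. V = [p*·0.0000 + (1−p*)·100.0000]/1.06 = 36.9155. B = V − Δ·S = 471.6981.
(3,3): S=255.5070. Δ = (V_up−V_dn)/(S_up−S_dn) = (0.0000−0.0000)/(293.8330−235.0664) = 0.0000. V = [p*·0.0000 + (1−p*)·0.0000]/1.06 = 0.0000. B = V − Δ·S = 0.0000.
(2,0): S=142.1952. Δ = (V_up−V_dn)/(S_up−S_dn) = (94.3396−94.3396)/(163.5245−130.8196) = 0.0000. V = [p*·94.3396 + (1−p*)·94.3396]/1.06 = 88.9996. B = V − Δ·S = 88.9996.
(2,1): S=177.7440. Δ = (V_up−V_dn)/(S_up−S_dn) = (36.9155−94.3396)/(204.4056−163.5245) = -1.4047. V = [p*·36.9155 + (1−p*)·94.3396]/1.06 = 56.0244. B = V − Δ·S = 305.6944.
(2,2): S=222.1800. Δ = (V_up−V_dn)/(S_up−S_dn) = (0.0000−36.9155)/(255.5070−204.4056) = -0.7224. V = [p*·0.0000 + (1−p*)·36.9155]/1.06 = 13.6275. B = V − Δ·S = 174.1297.
(1,0): S=154.5600. Δ = (V_up−V_dn)/(S_up−S_dn) = (56.0244−88.9996)/(177.7440−142.1952) = -0.9276. V = [p*·56.0244 + (1−p*)·88.9996]/1.06 = 65.0262. B = V − Δ·S = 208.3970.
(1,1): S=193.2000. Δ = (V_up−V_dn)/(S_up−S_dn) = (13.6275−56.0244)/(222.1800−177.7440) = -0.9541. V = [p*·13.6275 + (1−p*)·56.0244]/1.06 = 28.5072. B = V − Δ·S = 212.8411.
(0,0): S=168.0000. Δ = (V_up−V_dn)/(S_up−S_dn) = (28.5072−65.0262)/(193.2000−154.5600) = -0.9451. V = [p*·28.5072 + (1−p*)·65.0262]/1.06 = 40.3747. B = V − Δ·S = 199.1529.
Sanity check at the root: Δ(0,0)·S0 + B(0,0) reproduces V0 = 40.3747.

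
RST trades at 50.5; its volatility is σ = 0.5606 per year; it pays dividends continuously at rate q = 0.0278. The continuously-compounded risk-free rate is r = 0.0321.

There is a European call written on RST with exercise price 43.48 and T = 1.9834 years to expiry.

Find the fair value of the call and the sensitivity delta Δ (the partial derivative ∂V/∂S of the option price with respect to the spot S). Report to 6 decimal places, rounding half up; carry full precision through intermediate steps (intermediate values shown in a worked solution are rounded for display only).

σ√T = 0.5606·√1.9834 = 0.789511
d₁ = (ln(S/K) + (r−q+σ²/2)T) / (σ√T) = (ln(50.5/43.48) + (0.0321−0.0278+0.5606²/2)·1.9834) / 0.789511 = (0.149672 + 0.320193) / 0.789511 = 0.595134
d₂ = d₁ − σ√T = 0.595134 − 0.789511 = -0.194377
e^{−rT} = 0.938317
e^{−qT} = 0.946354
N(d₁) = 0.724123,  N(d₂) = 0.422940
Call price V = S·e^{−qT}·N(d₁) − K·e^{−rT}·N(d₂) = 34.606475 − 17.255131 = 17.351344
Δ = e^{−qT}·N(d₁) = 0.685277

price = 17.351344
Δ = 0.685277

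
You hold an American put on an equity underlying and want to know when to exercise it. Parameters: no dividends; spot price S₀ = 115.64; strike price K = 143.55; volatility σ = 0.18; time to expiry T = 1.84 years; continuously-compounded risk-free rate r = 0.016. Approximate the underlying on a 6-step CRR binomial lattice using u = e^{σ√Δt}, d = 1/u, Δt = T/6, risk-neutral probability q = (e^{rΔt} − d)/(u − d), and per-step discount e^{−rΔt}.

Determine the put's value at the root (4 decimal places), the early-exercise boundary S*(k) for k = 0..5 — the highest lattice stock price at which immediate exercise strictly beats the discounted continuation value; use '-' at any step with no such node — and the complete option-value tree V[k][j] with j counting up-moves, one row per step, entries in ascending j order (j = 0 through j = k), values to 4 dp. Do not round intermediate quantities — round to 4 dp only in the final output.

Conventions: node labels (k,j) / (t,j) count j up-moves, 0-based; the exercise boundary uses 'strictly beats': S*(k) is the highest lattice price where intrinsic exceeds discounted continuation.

Δt=0.30667  u=1.10482  d=0.90513  q=0.49973  discount=0.99511
step 6 (expiry): payoffs max(K−S,0) = 79.9633 65.9347 48.8113 27.9100 2.3975 0.0000 0.0000
step 5: (k=5,j=0): S=70.2517, K−S=73.2983, hold=72.5957 ⇒ V=73.2983 exercise | (k=5,j=1): S=85.7506, K−S=57.7994, hold=57.0967 ⇒ V=57.7994 exercise | (k=5,j=2): S=104.6689, K−S=38.8811, hold=38.1784 ⇒ V=38.8811 exercise | (k=5,j=3): S=127.7610, K−S=15.7890, hold=15.0864 ⇒ V=15.7890 exercise | (k=5,j=4): S=155.9477, K−S=0.0000, hold=1.1935 ⇒ V=1.1935 continue | (k=5,j=5): S=190.3528, K−S=0.0000, hold=0.0000 ⇒ V=0.0000 continue  boundary S*=127.7610
step 4: (k=4,j=0): S=77.6153, K−S=65.9347, hold=65.2321 ⇒ V=65.9347 exercise | (k=4,j=1): S=94.7387, K−S=48.8113, hold=48.1086 ⇒ V=48.8113 exercise | (k=4,j=2): S=115.6400, K−S=27.9100, hold=27.2074 ⇒ V=27.9100 exercise | (k=4,j=3): S=141.1525, K−S=2.3975, hold=8.4536 ⇒ V=8.4536 continue | (k=4,j=4): S=172.2936, K−S=0.0000, hold=0.5942 ⇒ V=0.5942 continue  boundary S*=115.6400
step 3: (k=3,j=0): S=85.7506, K−S=57.7994, hold=57.0967 ⇒ V=57.7994 exercise | (k=3,j=1): S=104.6689, K−S=38.8811, hold=38.1784 ⇒ V=38.8811 exercise | (k=3,j=2): S=127.7610, K−S=15.7890, hold=18.0980 ⇒ V=18.0980 continue | (k=3,j=3): S=155.9477, K−S=0.0000, hold=4.5038 ⇒ V=4.5038 continue  boundary S*=104.6689
step 2: (k=2,j=0): S=94.7387, K−S=48.8113, hold=48.1086 ⇒ V=48.8113 exercise | (k=2,j=1): S=115.6400, K−S=27.9100, hold=28.3556 ⇒ V=28.3556 continue | (k=2,j=2): S=141.1525, K−S=2.3975, hold=11.2492 ⇒ V=11.2492 continue  boundary S*=94.7387
step 1: (k=1,j=0): S=104.6689, K−S=38.8811, hold=38.4000 ⇒ V=38.8811 exercise | (k=1,j=1): S=127.7610, K−S=15.7890, hold=19.7100 ⇒ V=19.7100 continue  boundary S*=104.6689
step 0: (k=0,j=0): S=115.6400, K−S=27.9100, hold=29.1572 ⇒ V=29.1572 continue  boundary S*=-

price = 29.1572
boundary = - 104.6689 94.7387 104.6689 115.6400 127.7610
tree:
29.1572
38.8811 19.7100
48.8113 28.3556 11.2492
57.7994 38.8811 18.0980 4.5038
65.9347 48.8113 27.9100 8.4536 0.5942
73.2983 57.7994 38.8811 15.7890 1.1935 0.0000
79.9633 65.9347 48.8113 27.9100 2.3975 0.0000 0.0000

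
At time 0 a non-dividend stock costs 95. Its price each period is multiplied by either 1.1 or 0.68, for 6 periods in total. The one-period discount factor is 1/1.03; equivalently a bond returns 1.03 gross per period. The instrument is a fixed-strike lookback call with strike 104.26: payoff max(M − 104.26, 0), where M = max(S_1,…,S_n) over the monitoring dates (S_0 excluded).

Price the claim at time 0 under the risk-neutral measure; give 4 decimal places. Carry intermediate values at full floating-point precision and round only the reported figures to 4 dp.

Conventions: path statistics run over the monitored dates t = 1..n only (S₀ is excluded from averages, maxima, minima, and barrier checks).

Risk-neutral up-probability p* = (R−d)/(u−d) = (1.03−0.68)/(1.1−0.68) = 0.8333; the claim prices as the p*-weighted sum of path payoffs discounted by R^6.
Enumerate all 2^6 = 64 price paths (U = up ×1.1, D = down ×0.68); each path with k up-moves has probability p*^k·(1−p*)^(6−k).
DDDDDD: M=64.6000, payoff=0.0000, prob=0.000021
UDDDDD: M=104.5000, payoff=0.2400, prob=0.000107
DUDDDD: M=71.0600, payoff=0.0000, prob=0.000107
UUDDDD: M=114.9500, payoff=10.6900, prob=0.000536
DDUDDD: M=64.6000, payoff=0.0000, prob=0.000107
UDUDDD: M=104.5000, payoff=0.2400, prob=0.000536
DUUDDD: M=78.1660, payoff=0.0000, prob=0.000536
UUUDDD: M=126.4450, payoff=22.1850, prob=0.002679
DDDUDD: M=64.6000, payoff=0.0000, prob=0.000107
UDDUDD: M=104.5000, payoff=0.2400, prob=0.000536
DUDUDD: M=71.0600, payoff=0.0000, prob=0.000536
UUDUDD: M=114.9500, payoff=10.6900, prob=0.002679
DDUUDD: M=64.6000, payoff=0.0000, prob=0.000536
UDUUDD: M=104.5000, payoff=0.2400, prob=0.002679
DUUUDD: M=85.9826, payoff=0.0000, prob=0.002679
UUUUDD: M=139.0895, payoff=34.8295, prob=0.013396
DDDDUD: M=64.6000, payoff=0.0000, prob=0.000107
UDDDUD: M=104.5000, payoff=0.2400, prob=0.000536
DUDDUD: M=71.0600, payoff=0.0000, prob=0.000536
UUDDUD: M=114.9500, payoff=10.6900, prob=0.002679
DDUDUD: M=64.6000, payoff=0.0000, prob=0.000536
UDUDUD: M=104.5000, payoff=0.2400, prob=0.002679
DUUDUD: M=78.1660, payoff=0.0000, prob=0.002679
UUUDUD: M=126.4450, payoff=22.1850, prob=0.013396
DDDUUD: M=64.6000, payoff=0.0000, prob=0.000536
UDDUUD: M=104.5000, payoff=0.2400, prob=0.002679
DUDUUD: M=71.0600, payoff=0.0000, prob=0.002679
UUDUUD: M=114.9500, payoff=10.6900, prob=0.013396
DDUUUD: M=64.6000, payoff=0.0000, prob=0.002679
UDUUUD: M=104.5000, payoff=0.2400, prob=0.013396
DUUUUD: M=94.5809, payoff=0.0000, prob=0.013396
UUUUUD: M=152.9984, payoff=48.7385, prob=0.066980
DDDDDU: M=64.6000, payoff=0.0000, prob=0.000107
UDDDDU: M=104.5000, payoff=0.2400, prob=0.000536
DUDDDU: M=71.0600, payoff=0.0000, prob=0.000536
UUDDDU: M=114.9500, payoff=10.6900, prob=0.002679
DDUDDU: M=64.6000, payoff=0.0000, prob=0.000536
UDUDDU: M=104.5000, payoff=0.2400, prob=0.002679
DUUDDU: M=78.1660, payoff=0.0000, prob=0.002679
UUUDDU: M=126.4450, payoff=22.1850, prob=0.013396
DDDUDU: M=64.6000, payoff=0.0000, prob=0.000536
UDDUDU: M=104.5000, payoff=0.2400, prob=0.002679
DUDUDU: M=71.0600, payoff=0.0000, prob=0.002679
UUDUDU: M=114.9500, payoff=10.6900, prob=0.013396
DDUUDU: M=64.6000, payoff=0.0000, prob=0.002679
UDUUDU: M=104.5000, payoff=0.2400, prob=0.013396
DUUUDU: M=85.9826, payoff=0.0000, prob=0.013396
UUUUDU: M=139.0895, payoff=34.8295, prob=0.066980
DDDDUU: M=64.6000, payoff=0.0000, prob=0.000536
UDDDUU: M=104.5000, payoff=0.2400, prob=0.002679
DUDDUU: M=71.0600, payoff=0.0000, prob=0.002679
UUDDUU: M=114.9500, payoff=10.6900, prob=0.013396
DDUDUU: M=64.6000, payoff=0.0000, prob=0.002679
UDUDUU: M=104.5000, payoff=0.2400, prob=0.013396
DUUDUU: M=78.1660, payoff=0.0000, prob=0.013396
UUUDUU: M=126.4450, payoff=22.1850, prob=0.066980
DDDUUU: M=64.6000, payoff=0.0000, prob=0.002679
UDDUUU: M=104.5000, payoff=0.2400, prob=0.013396
DUDUUU: M=71.0600, payoff=0.0000, prob=0.013396
UUDUUU: M=114.9500, payoff=10.6900, prob=0.066980
DDUUUU: M=64.6000, payoff=0.0000, prob=0.013396
UDUUUU: M=104.5000, payoff=0.2400, prob=0.066980
DUUUUU: M=104.0389, payoff=0.0000, prob=0.066980
UUUUUU: M=168.2983, payoff=64.0383, prob=0.334898
Price = Σ prob·payoff / R^6 = 30.920575 / 1.194052 = 25.8955

price = 25.8955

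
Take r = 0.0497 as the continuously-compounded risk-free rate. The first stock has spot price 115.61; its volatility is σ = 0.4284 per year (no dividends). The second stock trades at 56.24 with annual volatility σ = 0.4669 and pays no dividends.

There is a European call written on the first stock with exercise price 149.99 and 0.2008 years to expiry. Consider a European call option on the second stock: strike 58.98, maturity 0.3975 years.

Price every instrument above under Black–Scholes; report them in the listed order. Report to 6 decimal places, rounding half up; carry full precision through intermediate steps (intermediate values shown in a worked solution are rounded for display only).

price(the first stock call K=149.99) = 1.131369
price(the second stock call K=58.98) = 5.910089

[the first stock call K=149.99]
σ√T = 0.4284·√0.2008 = 0.191969
d₁ = (ln(S/K) + (r+σ²/2)T) / (σ√T) = (ln(115.61/149.99) + (0.0497+0.4284²/2)·0.2008) / 0.191969 = (-0.260346 + 0.028406) / 0.191969 = -1.208217
d₂ = d₁ − σ√T = -1.208217 − 0.191969 = -1.400186
e^{−rT} = 0.990070
N(d₁) = 0.113482,  N(d₂) = 0.080729
price = S·N(d₁) − K·e^{−rT}·N(d₂) = 13.119641 − 11.988272 = 1.131369
[the second stock call K=58.98]
σ√T = 0.4669·√0.3975 = 0.294369
d₁ = (ln(S/K) + (r+σ²/2)T) / (σ√T) = (ln(56.24/58.98) + (0.0497+0.4669²/2)·0.3975) / 0.294369 = (-0.047570 + 0.063082) / 0.294369 = 0.052696
d₂ = d₁ − σ√T = 0.052696 − 0.294369 = -0.241673
e^{−rT} = 0.980438
N(d₁) = 0.521013,  N(d₂) = 0.404517
price = S·N(d₁) − K·e^{−rT}·N(d₂) = 29.301778 − 23.391689 = 5.910089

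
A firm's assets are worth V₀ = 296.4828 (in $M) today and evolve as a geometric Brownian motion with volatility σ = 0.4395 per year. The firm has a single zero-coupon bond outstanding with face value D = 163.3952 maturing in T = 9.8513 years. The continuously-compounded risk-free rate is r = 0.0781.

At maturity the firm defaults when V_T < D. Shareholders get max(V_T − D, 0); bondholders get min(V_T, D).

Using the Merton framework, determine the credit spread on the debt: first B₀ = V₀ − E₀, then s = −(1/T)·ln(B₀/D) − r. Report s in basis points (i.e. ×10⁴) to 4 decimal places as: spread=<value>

Equity is a call on the firm's assets struck at D = 163.3952:
d₁ = [ln(V₀/D) + (r + σ²/2)T] / (σ√T)
   = [ln(296.4828/163.3952) + (0.0781 + 0.5·0.4395²)·9.8513] / (0.4395·√9.8513)
   = [0.595817 + 1.720826] / 1.379449 = 1.679398
d₂ = d₁ − σ√T = 1.679398 − 1.379449 = 0.299949
N(d₁) = 0.953463,  N(d₂) = 0.617892,  e^(−rT) = 0.463297
E₀ = V₀·N(d₁) − D·e^(−rT)·N(d₂)
   = 296.4828·0.953463 − 163.3952·0.463297·0.617892 = 235.910551
B₀ = V₀ − E₀ = 296.4828 − 235.910551 = 60.572249
spread = −(1/T)·ln(B₀/D) − r = −(1/9.8513)·ln(60.572249/163.3952) − 0.0781 = 0.02263137
in basis points: 0.02263137 × 10⁴ = 226.3137 bp

spread=226.3137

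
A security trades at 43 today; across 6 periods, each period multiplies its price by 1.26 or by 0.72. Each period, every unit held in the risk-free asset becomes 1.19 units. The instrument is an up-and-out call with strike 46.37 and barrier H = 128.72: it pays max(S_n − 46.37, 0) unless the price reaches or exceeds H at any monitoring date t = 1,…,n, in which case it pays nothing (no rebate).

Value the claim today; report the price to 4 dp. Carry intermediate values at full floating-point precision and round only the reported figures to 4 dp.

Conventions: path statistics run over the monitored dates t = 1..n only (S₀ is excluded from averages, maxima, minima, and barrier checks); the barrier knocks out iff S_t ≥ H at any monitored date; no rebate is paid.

price = 6.4226

Under the martingale measure an up-move has probability p* = 0.8704; value the claim as the probability-weighted average of per-path payoffs, discounted 6 periods at R = 1.19.
Enumerate all 2^6 = 64 price paths (U = up ×1.26, D = down ×0.72); each path with k up-moves has probability p*^k·(1−p*)^(6−k).
DDDDDD: M=30.9600, payoff=0.0000, prob=0.000005
UDDDDD: M=54.1800, payoff=0.0000, prob=0.000032
DUDDDD: M=39.0096, payoff=0.0000, prob=0.000032
UUDDDD: M=68.2668, payoff=0.0000, prob=0.000214
DDUDDD: M=30.9600, payoff=0.0000, prob=0.000032
UDUDDD: M=54.1800, payoff=0.0000, prob=0.000214
DUUDDD: M=49.1521, payoff=0.0000, prob=0.000214
UUUDDD: M=86.0162, payoff=0.0000, prob=0.001436
DDDUDD: M=30.9600, payoff=0.0000, prob=0.000032
UDDUDD: M=54.1800, payoff=0.0000, prob=0.000214
DUDUDD: M=39.0096, payoff=0.0000, prob=0.000214
UUDUDD: M=68.2668, payoff=0.0000, prob=0.001436
DDUUDD: M=35.3895, payoff=0.0000, prob=0.000214
UDUUDD: M=61.9316, payoff=0.0000, prob=0.001436
DUUUDD: M=61.9316, payoff=0.0000, prob=0.001436
UUUUDD: M=108.3804, payoff=9.8144, prob=0.009643
DDDDUD: M=30.9600, payoff=0.0000, prob=0.000032
UDDDUD: M=54.1800, payoff=0.0000, prob=0.000214
DUDDUD: M=39.0096, payoff=0.0000, prob=0.000214
UUDDUD: M=68.2668, payoff=0.0000, prob=0.001436
DDUDUD: M=30.9600, payoff=0.0000, prob=0.000214
UDUDUD: M=54.1800, payoff=0.0000, prob=0.001436
DUUDUD: M=49.1521, payoff=0.0000, prob=0.001436
UUUDUD: M=86.0162, payoff=9.8144, prob=0.009643
DDDUUD: M=30.9600, payoff=0.0000, prob=0.000214
UDDUUD: M=54.1800, payoff=0.0000, prob=0.001436
DUDUUD: M=44.5908, payoff=0.0000, prob=0.001436
UUDUUD: M=78.0339, payoff=9.8144, prob=0.009643
DDUUUD: M=44.5908, payoff=0.0000, prob=0.001436
UDUUUD: M=78.0339, payoff=9.8144, prob=0.009643
DUUUUD: M=78.0339, payoff=9.8144, prob=0.009643
UUUUUD: M=136.5593, payoff=0.0000, prob=0.064748
DDDDDU: M=30.9600, payoff=0.0000, prob=0.000032
UDDDDU: M=54.1800, payoff=0.0000, prob=0.000214
DUDDDU: M=39.0096, payoff=0.0000, prob=0.000214
UUDDDU: M=68.2668, payoff=0.0000, prob=0.001436
DDUDDU: M=30.9600, payoff=0.0000, prob=0.000214
UDUDDU: M=54.1800, payoff=0.0000, prob=0.001436
DUUDDU: M=49.1521, payoff=0.0000, prob=0.001436
UUUDDU: M=86.0162, payoff=9.8144, prob=0.009643
DDDUDU: M=30.9600, payoff=0.0000, prob=0.000214
UDDUDU: M=54.1800, payoff=0.0000, prob=0.001436
DUDUDU: M=39.0096, payoff=0.0000, prob=0.001436
UUDUDU: M=68.2668, payoff=9.8144, prob=0.009643
DDUUDU: M=35.3895, payoff=0.0000, prob=0.001436
UDUUDU: M=61.9316, payoff=9.8144, prob=0.009643
DUUUDU: M=61.9316, payoff=9.8144, prob=0.009643
UUUUDU: M=108.3804, payoff=51.9527, prob=0.064748
DDDDUU: M=30.9600, payoff=0.0000, prob=0.000214
UDDDUU: M=54.1800, payoff=0.0000, prob=0.001436
DUDDUU: M=39.0096, payoff=0.0000, prob=0.001436
UUDDUU: M=68.2668, payoff=9.8144, prob=0.009643
DDUDUU: M=32.1054, payoff=0.0000, prob=0.001436
UDUDUU: M=56.1844, payoff=9.8144, prob=0.009643
DUUDUU: M=56.1844, payoff=9.8144, prob=0.009643
UUUDUU: M=98.3227, payoff=51.9527, prob=0.064748
DDDUUU: M=32.1054, payoff=0.0000, prob=0.001436
UDDUUU: M=56.1844, payoff=9.8144, prob=0.009643
DUDUUU: M=56.1844, payoff=9.8144, prob=0.009643
UUDUUU: M=98.3227, payoff=51.9527, prob=0.064748
DDUUUU: M=56.1844, payoff=9.8144, prob=0.009643
UDUUUU: M=98.3227, payoff=51.9527, prob=0.064748
DUUUUU: M=98.3227, payoff=51.9527, prob=0.064748
UUUUUU: M=172.0647, payoff=0.0000, prob=0.434735
Price = Σ prob·payoff / R^6 = 18.238740 / 2.839761 = 6.4226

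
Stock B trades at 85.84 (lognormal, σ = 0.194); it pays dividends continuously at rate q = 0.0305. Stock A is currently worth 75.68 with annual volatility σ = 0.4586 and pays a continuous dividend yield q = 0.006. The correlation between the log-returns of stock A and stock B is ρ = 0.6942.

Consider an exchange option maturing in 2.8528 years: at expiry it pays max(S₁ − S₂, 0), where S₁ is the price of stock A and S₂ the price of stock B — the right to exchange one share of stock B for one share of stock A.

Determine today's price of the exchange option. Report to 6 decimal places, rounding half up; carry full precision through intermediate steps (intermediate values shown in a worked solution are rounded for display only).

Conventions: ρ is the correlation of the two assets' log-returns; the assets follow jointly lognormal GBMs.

σ_eff = √(σ₁² + σ₂² − 2ρσ₁σ₂) = √(0.4586² + 0.194² − 2·0.6942·0.4586·0.194) = 0.352741
d₁ = (ln(S₁/S₂) + (q₂ − q₁ + σ_eff²/2)T) / (σ_eff√T) = (ln(75.68/85.84) + (0.0305 − 0.006 + 0.062213)·2.8528) / 0.595788 = 0.203771
d₂ = d₁ − σ_eff√T = 0.203771 − 0.595788 = -0.392017
N(d₁) = 0.580734,  N(d₂) = 0.347523
V = S₁·e^{−q₁T}·N(d₁) − S₂·e^{−q₂T}·N(d₂) = 43.204038 − 27.345430 = 15.858607
Key observation: r never enters — measured in units of stock B, the claim is a call on S₁/S₂ struck at 1, so only the dividend yields and σ_eff matter.

exchange price = 15.858607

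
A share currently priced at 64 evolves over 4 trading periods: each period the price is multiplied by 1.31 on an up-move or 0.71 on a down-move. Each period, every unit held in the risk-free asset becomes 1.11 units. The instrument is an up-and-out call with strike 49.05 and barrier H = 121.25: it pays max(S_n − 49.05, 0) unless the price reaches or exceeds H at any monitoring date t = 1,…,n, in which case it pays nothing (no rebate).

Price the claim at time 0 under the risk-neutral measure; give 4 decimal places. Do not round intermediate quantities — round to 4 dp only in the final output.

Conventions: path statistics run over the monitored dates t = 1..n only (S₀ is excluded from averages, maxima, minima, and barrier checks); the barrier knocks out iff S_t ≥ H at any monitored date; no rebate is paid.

price = 11.5973

No-arbitrage gives p* = (R−d)/(u−d) = 0.6667: enumerate every path, weight its payoff by its p*-probability, and discount by R^4.
Enumerate all 2^4 = 16 price paths (U = up ×1.31, D = down ×0.71); each path with k up-moves has probability p*^k·(1−p*)^(4−k).
DDDD: M=45.4400, payoff=0.0000, prob=0.012346
UDDD: M=83.8400, payoff=0.0000, prob=0.024691
DUDD: M=59.5264, payoff=0.0000, prob=0.024691
UUDD: M=109.8304, payoff=6.3155, prob=0.049383
DDUD: M=45.4400, payoff=0.0000, prob=0.024691
UDUD: M=83.8400, payoff=6.3155, prob=0.049383
DUUD: M=77.9796, payoff=6.3155, prob=0.049383
UUUD: M=143.8778, payoff=0.0000, prob=0.098765
DDDU: M=45.4400, payoff=0.0000, prob=0.024691
UDDU: M=83.8400, payoff=6.3155, prob=0.049383
DUDU: M=59.5264, payoff=6.3155, prob=0.049383
UUDU: M=109.8304, payoff=53.1033, prob=0.098765
DDUU: M=55.3655, payoff=6.3155, prob=0.049383
UDUU: M=102.1533, payoff=53.1033, prob=0.098765
DUUU: M=102.1533, payoff=53.1033, prob=0.098765
UUUU: M=188.4799, payoff=0.0000, prob=0.197531
Price = Σ prob·payoff / R^4 = 17.605558 / 1.518070 = 11.5973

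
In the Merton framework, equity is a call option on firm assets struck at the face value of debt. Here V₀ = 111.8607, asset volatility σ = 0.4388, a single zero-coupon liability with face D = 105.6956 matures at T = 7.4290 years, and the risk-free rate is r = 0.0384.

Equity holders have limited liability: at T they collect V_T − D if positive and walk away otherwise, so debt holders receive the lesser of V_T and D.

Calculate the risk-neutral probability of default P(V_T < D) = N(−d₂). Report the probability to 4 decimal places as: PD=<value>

Equity is a call on the firm's assets struck at D = 105.6956:
d₁ = [ln(V₀/D) + (r + σ²/2)T] / (σ√T)
   = [ln(111.8607/105.6956) + (0.0384 + 0.5·0.4388²)·7.4290] / (0.4388·√7.4290)
   = [0.056691 + 1.000484] / 1.196002 = 0.883924
d₂ = d₁ − σ√T = 0.883924 − 1.196002 = -0.312078
risk-neutral PD = N(−d₂) = N(0.312078) = 0.622509

PD=0.6225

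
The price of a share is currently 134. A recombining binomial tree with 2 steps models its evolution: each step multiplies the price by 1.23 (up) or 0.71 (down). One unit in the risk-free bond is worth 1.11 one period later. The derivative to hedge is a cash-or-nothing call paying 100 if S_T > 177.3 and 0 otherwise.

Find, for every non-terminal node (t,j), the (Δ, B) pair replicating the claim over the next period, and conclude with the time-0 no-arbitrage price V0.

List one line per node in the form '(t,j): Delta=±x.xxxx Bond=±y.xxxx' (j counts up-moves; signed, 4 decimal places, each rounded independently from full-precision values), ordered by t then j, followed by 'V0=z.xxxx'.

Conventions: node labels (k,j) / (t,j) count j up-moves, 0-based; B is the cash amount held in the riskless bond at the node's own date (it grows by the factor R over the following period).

Arbitrage-free pricing uses the up-move probability p* = (R−d)/(u−d) = 0.7692, discounting each step at R = 1.11.
Expiry values: V(2,0)=0.0000, V(2,1)=0.0000, V(2,2)=100.0000
  t=1,j=0: stock 95.1400 → up 117.0222 (V=0.0000), down 67.5494 (V=0.0000). Price 0.0000; hedge Δ=0.0000, bond B=0.0000.
  t=1,j=1: stock 164.8200 → up 202.7286 (V=100.0000), down 117.0222 (V=0.0000). Price 69.3001; hedge Δ=1.1668, bond B=-123.0076.
  t=0,j=0: stock 134.0000 → up 164.8200 (V=69.3001), down 95.1400 (V=0.0000). Price 48.0250; hedge Δ=0.9945, bond B=-85.2444.
Sanity check at the root: Δ(0,0)·S0 + B(0,0) reproduces V0 = 48.0250.

(0,0): Delta=0.9945 Bond=-85.2444
(1,0): Delta=0.0000 Bond=0.0000
(1,1): Delta=1.1668 Bond=-123.0076
V0=48.0250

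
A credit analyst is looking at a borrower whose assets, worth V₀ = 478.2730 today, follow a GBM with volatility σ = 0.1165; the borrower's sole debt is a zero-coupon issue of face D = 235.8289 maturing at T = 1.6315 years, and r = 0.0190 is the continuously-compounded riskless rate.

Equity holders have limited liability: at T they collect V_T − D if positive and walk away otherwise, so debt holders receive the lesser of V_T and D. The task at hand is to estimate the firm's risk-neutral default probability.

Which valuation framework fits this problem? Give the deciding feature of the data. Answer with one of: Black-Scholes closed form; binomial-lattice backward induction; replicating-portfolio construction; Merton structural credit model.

Key observation: with the firm-asset dynamics (V₀ = 478.2730) and a single zero-coupon liability of face 235.8289 given, debt value, spread, and default probability all derive from the option view of the balance sheet.

framework: Merton structural credit model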